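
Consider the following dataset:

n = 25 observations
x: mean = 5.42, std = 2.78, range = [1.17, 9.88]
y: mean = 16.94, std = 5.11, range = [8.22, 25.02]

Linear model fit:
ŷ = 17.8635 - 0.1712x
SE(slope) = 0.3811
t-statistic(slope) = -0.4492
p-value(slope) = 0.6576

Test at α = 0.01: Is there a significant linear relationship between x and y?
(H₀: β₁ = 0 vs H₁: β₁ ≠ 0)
Since p-value = 0.6576 ≥ α = 0.01, fail to reject H₀ — the slope is not significantly different from 0.

Hypothesis test for the slope coefficient:

H₀: β₁ = 0 (no linear relationship)
H₁: β₁ ≠ 0 (linear relationship exists)

Test statistic: t = β̂₁ / SE(β̂₁) = -0.1712 / 0.3811 = -0.4492

p = 0.6576: how often a slope estimate this far from 0 (in SE units) would arise by chance if β₁ were truly 0.

Decision rule: reject H₀ if p-value < α.
p-value = 0.6576 ≥ α = 0.01 → fail to reject H₀.

Conclusion: the linear association between x and y is not significant at the 1% level.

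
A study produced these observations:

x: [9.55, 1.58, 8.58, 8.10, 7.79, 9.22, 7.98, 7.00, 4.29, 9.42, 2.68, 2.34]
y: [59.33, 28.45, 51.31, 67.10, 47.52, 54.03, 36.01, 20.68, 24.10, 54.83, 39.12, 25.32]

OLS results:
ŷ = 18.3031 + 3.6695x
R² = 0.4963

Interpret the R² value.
The model explains 49.63% of the variance in y (R² = 0.4963), leaving 50.37% unexplained; the fit is moderate.

R² = 1 − SS_res/SS_tot compares the residual scatter to the total scatter of y about its mean.

Here R² = 0.4963:
- Explained: 49.63% of the variation in y
- Unexplained (residual): 100% − 49.63% = 50.37%
- Rule of thumb (below 0.3 weak; 0.3 to below 0.7 moderate; 0.7 and above strong) → moderate

Equivalently, for simple linear regression R² = r², so |r| = √0.4963 ≈ 0.7045.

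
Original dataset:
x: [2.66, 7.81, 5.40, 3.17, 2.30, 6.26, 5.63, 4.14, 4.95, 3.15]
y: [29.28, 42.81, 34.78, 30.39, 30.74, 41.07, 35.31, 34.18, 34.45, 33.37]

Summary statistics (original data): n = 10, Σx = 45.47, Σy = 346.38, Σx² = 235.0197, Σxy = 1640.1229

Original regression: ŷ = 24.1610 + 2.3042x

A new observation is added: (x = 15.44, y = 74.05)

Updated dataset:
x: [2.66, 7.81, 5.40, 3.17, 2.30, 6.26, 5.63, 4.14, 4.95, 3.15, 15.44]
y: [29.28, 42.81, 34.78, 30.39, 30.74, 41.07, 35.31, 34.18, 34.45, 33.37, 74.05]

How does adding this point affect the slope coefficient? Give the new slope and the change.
Adding the point moves β₁ from 2.3042 to 3.3453, i.e. it increases by 1.0411 (+45.2%).

x = 15.44 lies well outside the original x-range [2.30, 7.81] (x̄ ≈ 4.55), so this observation has high leverage and can move the slope substantially.

Step 1: Update the sums with the new point (n goes from 10 to 11)
Σx  = 45.47 + 15.44 = 60.91
Σy  = 346.38 + 74.05 = 420.43
Σx² = 235.0197 + 15.44² = 235.0197 + 238.3936 = 473.4133
Σxy = 1640.1229 + 15.44×74.05 = 1640.1229 + 1143.3320 = 2783.4549

Step 2: Recompute the slope with b₁ = (nΣxy − ΣxΣy) / (nΣx² − (Σx)²)
Numerator   = 11×2783.4549 − 60.91×420.43 = 30618.0039 − 25608.3913 = 5009.6126
Denominator = 11×473.4133 − 60.91² = 5207.5463 − 3710.0281 = 1497.5182
b₁(new) = 5009.6126 / 1497.5182 = 3.3453

(Same formula on the original sums: (10×1640.1229 − 45.47×346.38) / (10×235.0197 − 45.47²) = 651.3304 / 282.6761 = 2.3042, matching the given fit.)

Step 3: Change in slope
Δβ₁ = 3.3453 − 2.3042 = +1.0411
Relative change = +1.0411 / 2.3042 × 100% = +45.2%
→ the slope increases when the point is added.

Because the point sits above the extension of the original line at a high-leverage x, it tilts the fit up.
In practice: examine leverage (hᵢ) and Cook's distance rather than deleting it automatically.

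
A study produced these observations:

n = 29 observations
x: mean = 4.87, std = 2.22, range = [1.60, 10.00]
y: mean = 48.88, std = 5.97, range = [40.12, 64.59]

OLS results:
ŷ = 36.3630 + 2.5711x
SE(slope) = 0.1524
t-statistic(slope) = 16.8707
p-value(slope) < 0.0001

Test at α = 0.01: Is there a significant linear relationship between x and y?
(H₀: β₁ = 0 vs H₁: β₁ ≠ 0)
Since p-value < 0.0001 < α = 0.01, reject H₀ — the slope is significantly different from 0.

Hypothesis test for the slope coefficient:

H₀: β₁ = 0 (no linear relationship)
H₁: β₁ ≠ 0 (linear relationship exists)

Test statistic: t = β̂₁ / SE(β̂₁) = 2.5711 / 0.1524 = 16.8707

p < 0.0001: how often a slope estimate this far from 0 (in SE units) would arise by chance if β₁ were truly 0.

Decision rule: reject H₀ if p-value < α.
p-value < 0.0001 < α = 0.01 → reject H₀.

Conclusion: the linear association between x and y is significant at the 1% level.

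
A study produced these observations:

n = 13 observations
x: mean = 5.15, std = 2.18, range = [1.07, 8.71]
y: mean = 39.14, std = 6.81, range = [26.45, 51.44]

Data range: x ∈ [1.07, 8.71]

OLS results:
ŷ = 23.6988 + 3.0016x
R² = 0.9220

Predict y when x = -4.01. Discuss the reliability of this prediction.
ŷ = 11.6624, but this is extrapolation (below the data range [1.07, 8.71]) and may be unreliable.

Prediction calculation:
ŷ = 23.6988 + 3.0016 × (-4.01)
ŷ = 11.6624

Reliability:
- Data range: x ∈ [1.07, 8.71]
- Prediction point: x = -4.01 is 5.08 units below the observed range → this is EXTRAPOLATION, not interpolation

Why that matters here:
- The standard error of prediction grows with (x − x̄)², and x = -4.01 is far from x̄ = 5.15
- There are no observations near this x to validate the fitted line there
- Real relationships often flatten, saturate, or turn nonlinear at extremes

A defensible statement: 'if the linear trend continued to x = -4.01, y would be about 11.6624' — the premise is untested.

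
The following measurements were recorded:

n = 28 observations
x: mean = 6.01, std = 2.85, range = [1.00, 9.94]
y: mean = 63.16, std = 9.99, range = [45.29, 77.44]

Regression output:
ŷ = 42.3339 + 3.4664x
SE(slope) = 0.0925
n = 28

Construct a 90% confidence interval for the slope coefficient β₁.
The 90% CI for β₁ is (3.3086, 3.6242)

Confidence interval for the slope:

The 90% CI for β₁ is: β̂₁ ± t*(α/2, n-2) × SE(β̂₁)

Step 1: Find critical t-value
- Confidence level = 0.9
- Degrees of freedom = n - 2 = 28 - 2 = 26
- t*(α/2, 26) = 1.7056

Step 2: Calculate margin of error
Margin = 1.7056 × 0.0925 = 0.1578

Step 3: Construct interval
CI = 3.4664 ± 0.1578
CI = (3.3086, 3.6242)

Interpretation: each one-unit increase in x is associated with a change in mean y of between 3.3086 and 3.6242, with 90% confidence.
Both endpoints are positive, so the data support a genuinely positive slope at this confidence level.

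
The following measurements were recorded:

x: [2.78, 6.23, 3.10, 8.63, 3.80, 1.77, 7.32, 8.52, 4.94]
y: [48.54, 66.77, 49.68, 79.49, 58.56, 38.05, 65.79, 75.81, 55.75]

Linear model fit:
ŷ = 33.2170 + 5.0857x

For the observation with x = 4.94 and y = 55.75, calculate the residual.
Residual = -2.5904

The residual is the difference between the actual value and the predicted value:

Residual = y - ŷ

Step 1: Calculate predicted value
ŷ = 33.2170 + 5.0857 × 4.94
ŷ = 58.3404

Step 2: Calculate residual
Residual = 55.75 - 58.3404
Residual = -2.5904

Interpretation: the model overestimates the actual value by 2.5904 at this point (negative residual → observation lies below the fitted line).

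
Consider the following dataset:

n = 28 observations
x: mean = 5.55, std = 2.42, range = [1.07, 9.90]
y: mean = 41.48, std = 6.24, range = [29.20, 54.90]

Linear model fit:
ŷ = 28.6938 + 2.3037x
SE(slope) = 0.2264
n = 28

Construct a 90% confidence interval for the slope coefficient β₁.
The 90% CI for β₁ is (1.9176, 2.6898)

Confidence interval for the slope:

The 90% CI for β₁ is: β̂₁ ± t*(α/2, n-2) × SE(β̂₁)

Step 1: Find critical t-value
- Confidence level = 0.9
- Degrees of freedom = n - 2 = 28 - 2 = 26
- t*(α/2, 26) = 1.7056

Step 2: Calculate margin of error
Margin = 1.7056 × 0.2264 = 0.3861

Step 3: Construct interval
CI = 2.3037 ± 0.3861
CI = (1.9176, 2.6898)

Interpretation: intervals built this way capture the true β₁ in 90% of repeated samples; here the plausible range for the per-unit effect of x on y is 1.9176 to 2.6898.
Both endpoints are positive, so the data support a genuinely positive slope at this confidence level.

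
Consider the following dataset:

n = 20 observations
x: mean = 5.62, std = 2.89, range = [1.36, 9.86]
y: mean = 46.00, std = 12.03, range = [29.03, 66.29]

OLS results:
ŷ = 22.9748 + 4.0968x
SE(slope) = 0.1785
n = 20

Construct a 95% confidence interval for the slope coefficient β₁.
The 95% CI for β₁ is (3.7218, 4.4718)

Confidence interval for the slope:

The 95% CI for β₁ is: β̂₁ ± t*(α/2, n-2) × SE(β̂₁)

Step 1: Find critical t-value
- Confidence level = 0.95
- Degrees of freedom = n - 2 = 20 - 2 = 18
- t*(α/2, 18) = 2.1009

Step 2: Calculate margin of error
Margin = 2.1009 × 0.1785 = 0.3750

Step 3: Construct interval
CI = 4.0968 ± 0.3750
CI = (3.7218, 4.4718)

Interpretation: intervals built this way capture the true β₁ in 95% of repeated samples; here the plausible range for the per-unit effect of x on y is 3.7218 to 4.4718.
Both endpoints are positive, so the data support a genuinely positive slope at this confidence level.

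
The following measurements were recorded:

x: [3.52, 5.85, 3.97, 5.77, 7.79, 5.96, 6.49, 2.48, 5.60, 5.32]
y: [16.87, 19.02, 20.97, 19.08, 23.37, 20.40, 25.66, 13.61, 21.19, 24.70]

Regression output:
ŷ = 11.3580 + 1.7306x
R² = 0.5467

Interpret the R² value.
About 54.67% of the variability in y is accounted for by the regression on x (R² = 0.5467) — a moderate linear fit.

R² (coefficient of determination) measures the proportion of variance in y explained by the regression model.

Here R² = 0.5467:
- Explained: 54.67% of the variation in y
- Unexplained (residual): 100% − 54.67% = 45.33%
- Rule of thumb (below 0.3 weak; 0.3 to below 0.7 moderate; 0.7 and above strong) → moderate

Calculation: R² = 1 − (SS_res / SS_tot), where SS_res is the sum of squared residuals and SS_tot the total sum of squares.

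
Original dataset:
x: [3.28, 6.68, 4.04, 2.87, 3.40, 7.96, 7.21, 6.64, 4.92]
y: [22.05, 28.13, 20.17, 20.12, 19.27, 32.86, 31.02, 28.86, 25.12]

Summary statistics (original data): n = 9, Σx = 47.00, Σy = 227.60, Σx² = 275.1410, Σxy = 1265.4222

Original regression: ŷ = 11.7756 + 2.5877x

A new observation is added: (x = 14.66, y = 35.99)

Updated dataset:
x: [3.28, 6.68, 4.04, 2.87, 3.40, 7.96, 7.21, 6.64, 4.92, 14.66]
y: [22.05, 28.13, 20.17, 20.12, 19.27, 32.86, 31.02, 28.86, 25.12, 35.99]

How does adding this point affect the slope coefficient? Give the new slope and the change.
New slope β₁ = 1.5268 versus 2.5877 before: a change of -1.0609 (-41.0%).

The new point has HIGH LEVERAGE: x = 14.66 is far from the original mean x̄ = 47.00/9 ≈ 5.22 (original range [2.87, 7.96]).

Step 1: Update the sums with the new point (n goes from 9 to 10)
Σx  = 47.00 + 14.66 = 61.66
Σy  = 227.60 + 35.99 = 263.59
Σx² = 275.1410 + 14.66² = 275.1410 + 214.9156 = 490.0566
Σxy = 1265.4222 + 14.66×35.99 = 1265.4222 + 527.6134 = 1793.0356

Step 2: Recompute the slope with b₁ = (nΣxy − ΣxΣy) / (nΣx² − (Σx)²)
Numerator   = 10×1793.0356 − 61.66×263.59 = 17930.3560 − 16252.9594 = 1677.3966
Denominator = 10×490.0566 − 61.66² = 4900.5660 − 3801.9556 = 1098.6104
b₁(new) = 1677.3966 / 1098.6104 = 1.5268

(Same formula on the original sums: (9×1265.4222 − 47.00×227.60) / (9×275.1410 − 47.00²) = 691.5998 / 267.2690 = 2.5877, matching the given fit.)

Step 3: Change in slope
Δβ₁ = 1.5268 − 2.5877 = -1.0609
Relative change = -1.0609 / 2.5877 × 100% = -41.0%
→ the slope decreases when the point is added.

Because the point sits below the extension of the original line at a high-leverage x, it tilts the fit down.
In practice: examine leverage (hᵢ) and Cook's distance rather than deleting it automatically.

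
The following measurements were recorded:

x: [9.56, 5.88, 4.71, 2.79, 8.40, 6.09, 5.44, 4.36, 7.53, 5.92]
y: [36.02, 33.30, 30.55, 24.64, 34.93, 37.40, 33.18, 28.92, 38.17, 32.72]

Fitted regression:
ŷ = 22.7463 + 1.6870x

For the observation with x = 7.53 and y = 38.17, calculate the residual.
Residual = 2.7206

The residual is the difference between the actual value and the predicted value:

Residual = y - ŷ

Step 1: Calculate predicted value
ŷ = 22.7463 + 1.6870 × 7.53
ŷ = 35.4494

Step 2: Calculate residual
Residual = 38.17 - 35.4494
Residual = 2.7206

The residual is positive, so the observed y = 38.17 sits above the regression line (the line underestimates it by 2.7206).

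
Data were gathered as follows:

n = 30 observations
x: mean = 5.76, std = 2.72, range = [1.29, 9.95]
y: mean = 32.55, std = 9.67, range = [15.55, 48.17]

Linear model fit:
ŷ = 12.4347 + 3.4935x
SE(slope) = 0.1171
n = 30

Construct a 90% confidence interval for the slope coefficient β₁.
The 90% CI for β₁ is (3.2943, 3.6927)

Confidence interval for the slope:

The 90% CI for β₁ is: β̂₁ ± t*(α/2, n-2) × SE(β̂₁)

Step 1: Find critical t-value
- Confidence level = 0.9
- Degrees of freedom = n - 2 = 30 - 2 = 28
- t*(α/2, 28) = 1.7011

Step 2: Calculate margin of error
Margin = 1.7011 × 0.1171 = 0.1992

Step 3: Construct interval
CI = 3.4935 ± 0.1992
CI = (3.2943, 3.6927)

Interpretation: We are 90% confident that the true slope β₁ lies between 3.2943 and 3.6927.
Both endpoints are positive, so the data support a genuinely positive slope at this confidence level.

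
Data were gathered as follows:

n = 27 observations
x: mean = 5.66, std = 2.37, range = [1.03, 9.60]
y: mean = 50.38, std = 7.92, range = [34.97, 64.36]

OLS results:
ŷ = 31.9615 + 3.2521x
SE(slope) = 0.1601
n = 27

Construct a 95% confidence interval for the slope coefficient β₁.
The 95% CI for β₁ is (2.9224, 3.5818)

Confidence interval for the slope:

The 95% CI for β₁ is: β̂₁ ± t*(α/2, n-2) × SE(β̂₁)

Step 1: Find critical t-value
- Confidence level = 0.95
- Degrees of freedom = n - 2 = 27 - 2 = 25
- t*(α/2, 25) = 2.0595

Step 2: Calculate margin of error
Margin = 2.0595 × 0.1601 = 0.3297

Step 3: Construct interval
CI = 3.2521 ± 0.3297
CI = (2.9224, 3.5818)

Interpretation: each one-unit increase in x is associated with a change in mean y of between 2.9224 and 3.5818, with 95% confidence.
The interval does not include 0, suggesting a significant linear relationship.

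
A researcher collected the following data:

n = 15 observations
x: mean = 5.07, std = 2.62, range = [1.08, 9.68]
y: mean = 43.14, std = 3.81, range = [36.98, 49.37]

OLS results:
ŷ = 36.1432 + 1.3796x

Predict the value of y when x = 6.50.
ŷ = 45.1106

Plug x = 6.50 into the fitted line:

ŷ = 36.1432 + 1.3796 × 6.50
ŷ = 36.1432 + 8.9674
ŷ = 45.1106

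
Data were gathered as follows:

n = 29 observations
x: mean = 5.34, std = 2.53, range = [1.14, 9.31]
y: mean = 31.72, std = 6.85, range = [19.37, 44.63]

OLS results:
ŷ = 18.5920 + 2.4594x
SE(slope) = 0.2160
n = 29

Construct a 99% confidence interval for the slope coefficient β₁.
The 99% CI for β₁ is (1.8609, 3.0579)

Confidence interval for the slope:

The 99% CI for β₁ is: β̂₁ ± t*(α/2, n-2) × SE(β̂₁)

Step 1: Find critical t-value
- Confidence level = 0.99
- Degrees of freedom = n - 2 = 29 - 2 = 27
- t*(α/2, 27) = 2.7707

Step 2: Calculate margin of error
Margin = 2.7707 × 0.2160 = 0.5985

Step 3: Construct interval
CI = 2.4594 ± 0.5985
CI = (1.8609, 3.0579)

Interpretation: We are 99% confident that the true slope β₁ lies between 1.8609 and 3.0579.
Both endpoints are positive, so the data support a genuinely positive slope at this confidence level.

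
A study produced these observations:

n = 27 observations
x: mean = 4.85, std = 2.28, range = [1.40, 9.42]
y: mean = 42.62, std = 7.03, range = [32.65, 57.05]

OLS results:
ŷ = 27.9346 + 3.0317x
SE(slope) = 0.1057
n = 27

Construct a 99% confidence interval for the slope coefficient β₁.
The 99% CI for β₁ is (2.7371, 3.3263)

Confidence interval for the slope:

The 99% CI for β₁ is: β̂₁ ± t*(α/2, n-2) × SE(β̂₁)

Step 1: Find critical t-value
- Confidence level = 0.99
- Degrees of freedom = n - 2 = 27 - 2 = 25
- t*(α/2, 25) = 2.7874

Step 2: Calculate margin of error
Margin = 2.7874 × 0.1057 = 0.2946

Step 3: Construct interval
CI = 3.0317 ± 0.2946
CI = (2.7371, 3.3263)

Interpretation: intervals built this way capture the true β₁ in 99% of repeated samples; here the plausible range for the per-unit effect of x on y is 2.7371 to 3.3263.
The interval does not include 0, suggesting a significant linear relationship.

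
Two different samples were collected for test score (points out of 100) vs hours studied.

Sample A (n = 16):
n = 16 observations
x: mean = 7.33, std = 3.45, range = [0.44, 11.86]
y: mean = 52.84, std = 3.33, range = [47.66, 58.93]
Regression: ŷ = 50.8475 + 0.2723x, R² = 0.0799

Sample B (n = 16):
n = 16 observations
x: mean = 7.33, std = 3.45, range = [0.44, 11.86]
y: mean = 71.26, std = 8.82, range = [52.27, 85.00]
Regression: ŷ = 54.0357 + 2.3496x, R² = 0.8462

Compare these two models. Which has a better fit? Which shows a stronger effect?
Model B has the better fit (R² = 0.8462 vs 0.0799). Model B shows the stronger effect (|β₁| = 2.3496 vs 0.2723).

Model Comparison:

Which explains more variance? (R²)
- Model A: R² = 0.0799 → 7.99% of variance in test score explained
- Model B: R² = 0.8462 → 84.62% of variance in test score explained
- 0.8462 > 0.0799 → Model B has the better fit

Which has the larger per-hour effect? (|β₁|)
- Model A: β₁ = 0.2723 → predicted test score rises 0.2723 points per additional hour of study time
- Model B: β₁ = 2.3496 → predicted test score rises 2.3496 points per additional hour of study time
- |0.2723| < |2.3496| → Model B shows the stronger marginal effect

Notes:
- The two samples could reflect different populations, time periods, or measurement quality.
- A better fit (higher R²) doesn't necessarily mean a more important relationship.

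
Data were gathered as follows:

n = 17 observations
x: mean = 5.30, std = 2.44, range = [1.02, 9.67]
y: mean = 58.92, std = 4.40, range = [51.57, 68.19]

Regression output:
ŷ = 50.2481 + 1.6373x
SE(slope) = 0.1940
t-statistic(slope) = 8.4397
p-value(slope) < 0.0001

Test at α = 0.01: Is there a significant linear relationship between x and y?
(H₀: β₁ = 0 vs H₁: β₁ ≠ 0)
Reject H₀: p-value < 0.0001 < α = 0.01. The linear relationship is significant at the 1% level.

Hypothesis test for the slope coefficient:

H₀: β₁ = 0 (no linear relationship)
H₁: β₁ ≠ 0 (linear relationship exists)

Test statistic: t = β̂₁ / SE(β̂₁) = 1.6373 / 0.1940 = 8.4397

With df = 15, the two-sided p-value for |t| = 8.4397 is <0.0001.

Decision rule: reject H₀ if p-value < α.
p-value < 0.0001 < α = 0.01 → reject H₀.

There is sufficient evidence at the 1% significance level to conclude that a linear relationship exists between x and y.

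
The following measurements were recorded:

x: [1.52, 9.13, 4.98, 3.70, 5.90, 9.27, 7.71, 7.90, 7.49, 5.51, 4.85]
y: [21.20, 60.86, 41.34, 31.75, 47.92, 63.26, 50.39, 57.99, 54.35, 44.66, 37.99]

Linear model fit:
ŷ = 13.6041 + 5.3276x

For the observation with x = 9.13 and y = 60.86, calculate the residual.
Residual = -1.3851

The residual is the difference between the actual value and the predicted value:

Residual = y - ŷ

Step 1: Calculate predicted value
ŷ = 13.6041 + 5.3276 × 9.13
ŷ = 62.2451

Step 2: Calculate residual
Residual = 60.86 - 62.2451
Residual = -1.3851

Interpretation: the model overestimates the actual value by 1.3851 at this point (negative residual → observation lies below the fitted line).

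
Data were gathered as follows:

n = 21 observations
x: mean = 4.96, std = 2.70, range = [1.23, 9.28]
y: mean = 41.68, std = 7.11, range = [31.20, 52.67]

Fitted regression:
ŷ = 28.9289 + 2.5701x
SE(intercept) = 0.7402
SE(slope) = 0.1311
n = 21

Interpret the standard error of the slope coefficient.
The slope 2.5701 is pinned down to within about ±0.1311 (one SE) by these data — relative uncertainty 5.1%, i.e. precise.

What SE measures:
- The standard error quantifies the sampling variability of the coefficient estimate
- It is the estimated standard deviation of β̂₁ across hypothetical repeated samples of the same size
- Smaller SE → more precise estimate

Relative precision:
- SE / |β̂₁| = 0.1311 / 2.5701 = 5.1%
- Rule of thumb (under 20%: precise; 20% to under 50%: moderately precise; 50% or more: imprecise) → precise

Link to interval estimation: a confidence interval for β₁ is β̂₁ ± t* × 0.1311, so SE sets the half-width per unit of t*.

What drives SE(β̂₁): larger n (here n = 21) → smaller SE.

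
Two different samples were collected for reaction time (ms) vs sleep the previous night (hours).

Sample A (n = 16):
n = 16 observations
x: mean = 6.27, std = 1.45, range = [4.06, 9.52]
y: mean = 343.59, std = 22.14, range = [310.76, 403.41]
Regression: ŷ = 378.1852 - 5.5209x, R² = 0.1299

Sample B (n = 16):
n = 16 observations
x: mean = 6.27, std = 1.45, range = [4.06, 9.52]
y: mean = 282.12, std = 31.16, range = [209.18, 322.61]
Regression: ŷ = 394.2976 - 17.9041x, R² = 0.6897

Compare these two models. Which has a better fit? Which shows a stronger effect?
Model B has the better fit (R² = 0.6897 vs 0.1299). Model B shows the stronger effect (|β₁| = 17.9041 vs 5.5209).

Model Comparison:

Fit — compare R²:
- Model A: R² = 0.1299 → 12.99% of variance in reaction time explained
- Model B: R² = 0.6897 → 68.97% of variance in reaction time explained
- 0.6897 > 0.1299 → Model B has the better fit

Effect size (slope magnitude):
- Model A: β₁ = -5.5209 → predicted reaction time falls 5.5209 ms per additional hour of sleep
- Model B: β₁ = -17.9041 → predicted reaction time falls 17.9041 ms per additional hour of sleep
- |-5.5209| < |-17.9041| → Model B shows the stronger marginal effect

Note: R² measures how tightly points cluster around the line; β₁ measures how steep the line is — they answer different questions.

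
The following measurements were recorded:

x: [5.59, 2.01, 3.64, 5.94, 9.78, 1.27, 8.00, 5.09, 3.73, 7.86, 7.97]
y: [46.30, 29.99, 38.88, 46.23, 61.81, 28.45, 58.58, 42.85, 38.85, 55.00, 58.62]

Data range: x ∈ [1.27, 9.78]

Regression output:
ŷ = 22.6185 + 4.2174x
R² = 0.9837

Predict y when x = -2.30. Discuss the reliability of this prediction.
ŷ = 12.9185, but this is extrapolation (below the data range [1.27, 9.78]) and may be unreliable.

Prediction calculation:
ŷ = 22.6185 + 4.2174 × (-2.30)
ŷ = 12.9185

Reliability:
- Data range: x ∈ [1.27, 9.78]
- Prediction point: x = -2.30 is 3.57 units below the observed range → this is EXTRAPOLATION, not interpolation

Why that matters here:
- R² describes fit only over the sampled x values; it says nothing about behaviour beyond them
- The standard error of prediction grows with (x − x̄)², and x = -2.30 is far from x̄ = 5.53

A defensible statement: 'if the linear trend continued to x = -2.30, y would be about 12.9185' — the premise is untested.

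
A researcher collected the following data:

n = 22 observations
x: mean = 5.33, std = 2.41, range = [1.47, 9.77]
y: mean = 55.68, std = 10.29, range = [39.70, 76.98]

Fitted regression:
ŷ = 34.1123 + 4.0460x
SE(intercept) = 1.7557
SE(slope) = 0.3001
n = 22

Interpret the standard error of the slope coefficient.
The slope 4.0460 is pinned down to within about ±0.3001 (one SE) by these data — relative uncertainty 7.4%, i.e. precise.

What SE measures:
- The standard error quantifies the sampling variability of the coefficient estimate
- It is the estimated standard deviation of β̂₁ across hypothetical repeated samples of the same size
- Smaller SE → more precise estimate

Relative precision:
- SE / |β̂₁| = 0.3001 / 4.0460 = 7.4%
- Rule of thumb (under 20%: precise; 20% to under 50%: moderately precise; 50% or more: imprecise) → precise

Link to interval estimation: a confidence interval for β₁ is β̂₁ ± t* × 0.3001, so SE sets the half-width per unit of t*.

What drives SE(β̂₁): more residual scatter → larger SE; larger n (here n = 22) → smaller SE.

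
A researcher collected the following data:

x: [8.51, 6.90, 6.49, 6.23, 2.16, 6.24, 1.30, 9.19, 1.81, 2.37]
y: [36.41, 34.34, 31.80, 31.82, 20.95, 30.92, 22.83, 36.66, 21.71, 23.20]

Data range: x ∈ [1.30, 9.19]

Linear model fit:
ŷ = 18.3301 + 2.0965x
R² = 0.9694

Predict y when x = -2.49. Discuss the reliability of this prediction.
ŷ = 13.1098, but this is extrapolation (below the data range [1.30, 9.19]) and may be unreliable.

Prediction calculation:
ŷ = 18.3301 + 2.0965 × (-2.49)
ŷ = 13.1098

Reliability:
- Data range: x ∈ [1.30, 9.19]
- Prediction point: x = -2.49 is 3.79 units below the observed range → this is EXTRAPOLATION, not interpolation

Why that matters here:
- Real relationships often flatten, saturate, or turn nonlinear at extremes
- R² describes fit only over the sampled x values; it says nothing about behaviour beyond them
- There are no observations near this x to validate the fitted line there

Report the number if required, but flag clearly that it is an extrapolation.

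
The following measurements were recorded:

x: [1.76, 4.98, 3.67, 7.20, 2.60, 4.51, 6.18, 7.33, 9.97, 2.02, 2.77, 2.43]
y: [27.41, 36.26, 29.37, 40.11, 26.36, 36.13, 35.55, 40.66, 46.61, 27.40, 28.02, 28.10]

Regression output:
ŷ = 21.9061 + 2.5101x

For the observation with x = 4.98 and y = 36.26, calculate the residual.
Residual = 1.8536

The residual is the difference between the actual value and the predicted value:

Residual = y - ŷ

Step 1: Calculate predicted value
ŷ = 21.9061 + 2.5101 × 4.98
ŷ = 34.4064

Step 2: Calculate residual
Residual = 36.26 - 34.4064
Residual = 1.8536

The residual is positive, so the observed y = 36.26 sits above the regression line (the line underestimates it by 1.8536).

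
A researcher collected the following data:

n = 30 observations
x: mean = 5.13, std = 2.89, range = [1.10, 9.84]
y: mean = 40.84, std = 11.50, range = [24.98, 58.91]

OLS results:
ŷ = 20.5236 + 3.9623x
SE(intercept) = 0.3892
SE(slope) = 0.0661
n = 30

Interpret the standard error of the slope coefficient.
SE(β̂₁) = 0.0661 is the estimated standard deviation of the slope estimate across repeated samples; relative to β̂₁ = 3.9623 that is 1.7%, a precise estimate.

SE(β̂₁) = 0.0661 says: if we drew many samples of n = 30 from the same population and refit each time, the fitted slopes would scatter with a standard deviation of roughly 0.0661 around the true β₁.

Relative precision:
- SE / |β̂₁| = 0.0661 / 3.9623 = 1.7%
- Rule of thumb (under 20%: precise; 20% to under 50%: moderately precise; 50% or more: imprecise) → precise

Link to interval estimation: a confidence interval for β₁ is β̂₁ ± t* × 0.0661, so SE sets the half-width per unit of t*.

What drives SE(β̂₁): wider spread of x values → smaller SE; more residual scatter → larger SE.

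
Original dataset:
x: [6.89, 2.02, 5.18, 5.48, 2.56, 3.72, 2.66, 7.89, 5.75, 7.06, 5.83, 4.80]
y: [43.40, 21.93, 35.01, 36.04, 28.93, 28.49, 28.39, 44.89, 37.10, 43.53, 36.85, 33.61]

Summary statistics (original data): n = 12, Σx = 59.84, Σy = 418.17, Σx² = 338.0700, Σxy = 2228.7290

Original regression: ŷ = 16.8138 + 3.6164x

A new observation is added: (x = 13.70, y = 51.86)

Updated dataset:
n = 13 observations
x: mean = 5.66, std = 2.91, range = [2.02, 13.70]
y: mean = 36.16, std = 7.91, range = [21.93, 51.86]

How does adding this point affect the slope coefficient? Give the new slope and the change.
Adding the point moves β₁ from 3.6164 to 2.5539, i.e. it decreases by 1.0625 (-29.4%).

x = 13.70 lies well outside the original x-range [2.02, 7.89] (x̄ ≈ 4.99), so this observation has high leverage and can move the slope substantially.

Step 1: Update the sums with the new point (n goes from 12 to 13)
Σx  = 59.84 + 13.70 = 73.54
Σy  = 418.17 + 51.86 = 470.03
Σx² = 338.0700 + 13.70² = 338.0700 + 187.6900 = 525.7600
Σxy = 2228.7290 + 13.70×51.86 = 2228.7290 + 710.4820 = 2939.2110

Step 2: Recompute the slope with b₁ = (nΣxy − ΣxΣy) / (nΣx² − (Σx)²)
Numerator   = 13×2939.2110 − 73.54×470.03 = 38209.7430 − 34566.0062 = 3643.7368
Denominator = 13×525.7600 − 73.54² = 6834.8800 − 5408.1316 = 1426.7484
b₁(new) = 3643.7368 / 1426.7484 = 2.5539

(Same formula on the original sums: (12×2228.7290 − 59.84×418.17) / (12×338.0700 − 59.84²) = 1721.4552 / 476.0144 = 3.6164, matching the given fit.)

Step 3: Change in slope
Δβ₁ = 2.5539 − 3.6164 = -1.0625
Relative change = -1.0625 / 3.6164 × 100% = -29.4%
→ the slope decreases when the point is added.

A high-leverage point only changes the slope if it is off the original line; here y = 51.86 is below the original trend, so the slope decreases.
In practice: examine leverage (hᵢ) and Cook's distance rather than deleting it automatically.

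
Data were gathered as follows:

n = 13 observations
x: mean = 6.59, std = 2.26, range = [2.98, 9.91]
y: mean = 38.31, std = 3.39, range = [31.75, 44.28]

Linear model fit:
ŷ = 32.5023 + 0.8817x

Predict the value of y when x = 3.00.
ŷ = 35.1474

Plug x = 3.00 into the fitted line:

ŷ = 32.5023 + 0.8817 × 3.00
ŷ = 32.5023 + 2.6451
ŷ = 35.1474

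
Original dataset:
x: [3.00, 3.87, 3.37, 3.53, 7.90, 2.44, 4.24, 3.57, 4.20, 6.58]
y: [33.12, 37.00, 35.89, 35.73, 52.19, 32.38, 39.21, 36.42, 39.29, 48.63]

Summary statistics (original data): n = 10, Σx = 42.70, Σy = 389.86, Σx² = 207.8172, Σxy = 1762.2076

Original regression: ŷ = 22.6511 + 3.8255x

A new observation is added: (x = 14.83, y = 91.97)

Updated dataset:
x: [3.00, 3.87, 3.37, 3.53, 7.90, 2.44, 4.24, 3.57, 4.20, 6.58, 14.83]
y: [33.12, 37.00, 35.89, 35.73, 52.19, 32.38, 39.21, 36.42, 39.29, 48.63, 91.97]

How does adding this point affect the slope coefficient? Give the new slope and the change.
Adding the point moves β₁ from 3.8255 to 4.7780, i.e. it increases by 0.9525 (+24.9%).

The new point has HIGH LEVERAGE: x = 14.83 is far from the original mean x̄ = 42.70/10 ≈ 4.27 (original range [2.44, 7.90]).

Step 1: Update the sums with the new point (n goes from 10 to 11)
Σx  = 42.70 + 14.83 = 57.53
Σy  = 389.86 + 91.97 = 481.83
Σx² = 207.8172 + 14.83² = 207.8172 + 219.9289 = 427.7461
Σxy = 1762.2076 + 14.83×91.97 = 1762.2076 + 1363.9151 = 3126.1227

Step 2: Recompute the slope with b₁ = (nΣxy − ΣxΣy) / (nΣx² − (Σx)²)
Numerator   = 11×3126.1227 − 57.53×481.83 = 34387.3497 − 27719.6799 = 6667.6698
Denominator = 11×427.7461 − 57.53² = 4705.2071 − 3309.7009 = 1395.5062
b₁(new) = 6667.6698 / 1395.5062 = 4.7780

(Same formula on the original sums: (10×1762.2076 − 42.70×389.86) / (10×207.8172 − 42.70²) = 975.0540 / 254.8820 = 3.8255, matching the given fit.)

Step 3: Change in slope
Δβ₁ = 4.7780 − 3.8255 = +0.9525
Relative change = +0.9525 / 3.8255 × 100% = +24.9%
→ the slope increases when the point is added.

A high-leverage point only changes the slope if it is off the original line; here y = 91.97 is above the original trend, so the slope increases.
In practice: examine leverage (hᵢ) and Cook's distance rather than deleting it automatically.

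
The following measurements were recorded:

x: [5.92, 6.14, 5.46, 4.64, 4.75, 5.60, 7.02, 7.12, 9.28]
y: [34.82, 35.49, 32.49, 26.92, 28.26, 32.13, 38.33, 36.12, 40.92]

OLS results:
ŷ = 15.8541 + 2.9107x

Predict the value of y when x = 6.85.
ŷ = 35.7924

x = 6.85 lies inside the observed range [4.64, 9.28], so the fitted equation applies directly:

ŷ = 15.8541 + 2.9107 × 6.85
ŷ = 15.8541 + 19.9383
ŷ = 35.7924

This is the fitted mean response at that x — an individual observation would come with a wider prediction interval.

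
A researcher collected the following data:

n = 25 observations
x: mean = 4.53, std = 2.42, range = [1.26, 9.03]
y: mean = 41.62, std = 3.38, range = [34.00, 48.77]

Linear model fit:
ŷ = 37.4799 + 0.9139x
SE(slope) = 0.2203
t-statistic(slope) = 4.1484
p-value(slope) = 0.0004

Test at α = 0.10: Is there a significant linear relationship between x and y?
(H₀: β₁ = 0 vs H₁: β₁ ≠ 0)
Since p-value = 0.0004 < α = 0.10, reject H₀ — the slope is significantly different from 0.

Hypothesis test for the slope coefficient:

H₀: β₁ = 0 (no linear relationship)
H₁: β₁ ≠ 0 (linear relationship exists)

Test statistic: t = β̂₁ / SE(β̂₁) = 0.9139 / 0.2203 = 4.1484

The p-value (0.0004) is the probability, under H₀, of a t-statistic at least as extreme as |t| = 4.1484 (two-sided, df = n − 2 = 23).

Decision rule: reject H₀ if p-value < α.
p-value = 0.0004 < α = 0.10 → reject H₀.

At α = 0.10 the data do provide convincing evidence of a nonzero slope.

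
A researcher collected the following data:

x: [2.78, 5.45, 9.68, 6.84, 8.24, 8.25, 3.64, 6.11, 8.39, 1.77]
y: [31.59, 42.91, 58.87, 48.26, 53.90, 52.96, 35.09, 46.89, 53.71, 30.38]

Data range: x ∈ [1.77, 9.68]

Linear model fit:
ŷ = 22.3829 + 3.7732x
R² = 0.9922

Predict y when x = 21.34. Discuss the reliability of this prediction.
ŷ = 102.9030, but this is extrapolation (above the data range [1.77, 9.68]) and may be unreliable.

Prediction calculation:
ŷ = 22.3829 + 3.7732 × 21.34
ŷ = 102.9030

Reliability:
- Data range: x ∈ [1.77, 9.68]
- Prediction point: x = 21.34 is 11.66 units above the observed range → this is EXTRAPOLATION, not interpolation

Why that matters here:
- R² describes fit only over the sampled x values; it says nothing about behaviour beyond them
- There are no observations near this x to validate the fitted line there
- The standard error of prediction grows with (x − x̄)², and x = 21.34 is far from x̄ = 6.12

Report the number if required, but flag clearly that it is an extrapolation.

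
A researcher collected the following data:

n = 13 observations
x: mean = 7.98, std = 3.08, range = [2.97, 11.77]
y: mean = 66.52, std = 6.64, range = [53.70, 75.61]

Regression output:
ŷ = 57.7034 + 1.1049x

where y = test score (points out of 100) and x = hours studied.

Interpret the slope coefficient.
An increase of one hour in study time is associated with a 1.1049 points increase in predicted test score.

The slope coefficient β₁ = 1.1049 represents the marginal effect of study time on test score.

Interpretation:
- Study time up by 1 hour → predicted test score increases by 1.1049 points
- The effect is assumed constant over the observed range of x (linearity)
- The sign (+) gives the direction; the magnitude 1.1049 gives the size of the effect per hour

(β₀ = 57.7034 is the fitted value at x = 0 and is not part of the slope interpretation.)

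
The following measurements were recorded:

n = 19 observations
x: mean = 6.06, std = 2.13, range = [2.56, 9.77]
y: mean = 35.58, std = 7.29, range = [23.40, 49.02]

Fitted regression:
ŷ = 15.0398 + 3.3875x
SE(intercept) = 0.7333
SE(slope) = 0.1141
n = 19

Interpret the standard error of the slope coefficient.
SE(slope) = 0.1141 measures the uncertainty in the estimated slope. The coefficient is estimated precisely (SE/|β̂₁| = 3.4%).

What SE measures:
- The standard error quantifies the sampling variability of the coefficient estimate
- It is the estimated standard deviation of β̂₁ across hypothetical repeated samples of the same size
- Smaller SE → more precise estimate

Relative precision:
- SE / |β̂₁| = 0.1141 / 3.3875 = 3.4%
- Rule of thumb (under 20%: precise; 20% to under 50%: moderately precise; 50% or more: imprecise) → precise

Rough 95% range (±2 SE): 3.3875 ± 0.2282 → (3.1593, 3.6157).

What drives SE(β̂₁): larger n (here n = 19) → smaller SE.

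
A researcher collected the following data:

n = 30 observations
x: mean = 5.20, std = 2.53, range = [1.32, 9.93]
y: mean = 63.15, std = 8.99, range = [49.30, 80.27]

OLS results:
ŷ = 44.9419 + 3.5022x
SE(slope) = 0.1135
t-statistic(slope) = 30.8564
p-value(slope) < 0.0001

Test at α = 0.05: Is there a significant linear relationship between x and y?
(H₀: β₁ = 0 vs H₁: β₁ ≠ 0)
Reject H₀: p-value < 0.0001 < α = 0.05. The linear relationship is significant at the 5% level.

Hypothesis test for the slope coefficient:

H₀: β₁ = 0 (no linear relationship)
H₁: β₁ ≠ 0 (linear relationship exists)

Test statistic: t = β̂₁ / SE(β̂₁) = 3.5022 / 0.1135 = 30.8564

The p-value (<0.0001) is the probability, under H₀, of a t-statistic at least as extreme as |t| = 30.8564 (two-sided, df = n − 2 = 28).

Decision rule: reject H₀ if p-value < α.
p-value < 0.0001 < α = 0.05 → reject H₀.

There is sufficient evidence at the 5% significance level to conclude that a linear relationship exists between x and y.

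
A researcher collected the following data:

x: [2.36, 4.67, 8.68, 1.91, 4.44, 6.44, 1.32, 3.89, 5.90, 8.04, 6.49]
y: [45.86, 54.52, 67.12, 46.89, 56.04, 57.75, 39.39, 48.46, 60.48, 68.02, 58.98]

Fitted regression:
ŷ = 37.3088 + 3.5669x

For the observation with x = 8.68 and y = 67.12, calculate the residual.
Residual = -1.1495

The residual is the difference between the actual value and the predicted value:

Residual = y - ŷ

Step 1: Calculate predicted value
ŷ = 37.3088 + 3.5669 × 8.68
ŷ = 68.2695

Step 2: Calculate residual
Residual = 67.12 - 68.2695
Residual = -1.1495

Sign check: y < ŷ, so the point is below the line and the fit overestimates here.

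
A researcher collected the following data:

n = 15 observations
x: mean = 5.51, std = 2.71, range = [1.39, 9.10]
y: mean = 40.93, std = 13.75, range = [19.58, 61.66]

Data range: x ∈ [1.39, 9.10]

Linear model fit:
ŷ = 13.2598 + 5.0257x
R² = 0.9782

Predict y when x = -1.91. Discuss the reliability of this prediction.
ŷ = 3.6607, but this is extrapolation (below the data range [1.39, 9.10]) and may be unreliable.

Prediction calculation:
ŷ = 13.2598 + 5.0257 × (-1.91)
ŷ = 3.6607

Reliability:
- Data range: x ∈ [1.39, 9.10]
- Prediction point: x = -1.91 is 3.30 units below the observed range → this is EXTRAPOLATION, not interpolation

Why that matters here:
- R² describes fit only over the sampled x values; it says nothing about behaviour beyond them
- The standard error of prediction grows with (x − x̄)², and x = -1.91 is far from x̄ = 5.51

Report the number if required, but flag clearly that it is an extrapolation.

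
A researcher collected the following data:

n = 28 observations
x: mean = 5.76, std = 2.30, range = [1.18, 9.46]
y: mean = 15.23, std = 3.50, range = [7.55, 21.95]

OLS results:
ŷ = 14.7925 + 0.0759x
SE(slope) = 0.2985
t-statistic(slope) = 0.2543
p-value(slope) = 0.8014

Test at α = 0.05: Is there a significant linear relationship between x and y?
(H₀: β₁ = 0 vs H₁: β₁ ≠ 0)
p-value = 0.8014 ≥ α = 0.05, so we fail to reject H₀. The relationship is not significant.

Hypothesis test for the slope coefficient:

H₀: β₁ = 0 (no linear relationship)
H₁: β₁ ≠ 0 (linear relationship exists)

Test statistic: t = β̂₁ / SE(β̂₁) = 0.0759 / 0.2985 = 0.2543

With df = 26, the two-sided p-value for |t| = 0.2543 is 0.8014.

Decision rule: reject H₀ if p-value < α.
p-value = 0.8014 ≥ α = 0.05 → fail to reject H₀.

Conclusion: the linear association between x and y is not significant at the 5% level.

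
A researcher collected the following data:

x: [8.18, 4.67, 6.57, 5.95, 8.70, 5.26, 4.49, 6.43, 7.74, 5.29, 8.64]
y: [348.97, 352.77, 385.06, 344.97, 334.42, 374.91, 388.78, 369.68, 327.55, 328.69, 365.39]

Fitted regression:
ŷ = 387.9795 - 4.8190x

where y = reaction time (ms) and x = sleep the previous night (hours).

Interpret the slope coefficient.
For each additional hour of sleep, predicted reaction time decreases by approximately 4.8190 ms.

β₁ = -4.8190 is the change in predicted reaction time (ms) per additional hour of sleep.

Interpretation:
- Sleep up by 1 hour → predicted reaction time decreases by 4.8190 ms
- This is a linear approximation: the same per-unit change is assumed across the whole observed x range
- The sign (−) gives the direction; the magnitude 4.8190 gives the size of the effect per hour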